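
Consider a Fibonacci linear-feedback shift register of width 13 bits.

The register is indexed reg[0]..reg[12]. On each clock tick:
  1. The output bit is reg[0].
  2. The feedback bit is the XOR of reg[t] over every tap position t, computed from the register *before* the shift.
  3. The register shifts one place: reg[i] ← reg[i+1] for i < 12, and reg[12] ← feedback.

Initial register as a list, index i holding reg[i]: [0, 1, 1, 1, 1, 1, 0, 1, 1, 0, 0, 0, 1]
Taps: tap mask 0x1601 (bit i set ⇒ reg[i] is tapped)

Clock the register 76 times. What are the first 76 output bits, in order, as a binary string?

step | reg (before) | out | fb
   0 | 0111110110001 | 0 | 1
   1 | 1111101100011 | 1 | 0
   2 | 1111011000110 | 1 | 0
   3 | 1110110001100 | 1 | 1
   4 | 1101100011001 | 1 | 1
   5 | 1011000110011 | 1 | 0
   6 | 0110001100110 | 0 | 1
   7 | 1100011001101 | 1 | 0
   8 | 1000110011010 | 1 | 0
   9 | 0001100110100 | 0 | 1
  10 | 0011001101001 | 0 | 0
  11 | 0110011010010 | 0 | 0
  12 | 1100110100100 | 1 | 0
  13 | 1001101001000 | 1 | 0
  14 | 0011010010000 | 0 | 0
  15 | 0110100100000 | 0 | 0
  16 | 1101001000000 | 1 | 1
  17 | 1010010000001 | 1 | 0
  18 | 0100100000010 | 0 | 0
  19 | 1001000000100 | 1 | 0
  20 | 0010000001000 | 0 | 1
  21 | 0100000010001 | 0 | 1
  22 | 1000000100011 | 1 | 0
  23 | 0000001000110 | 0 | 1
  24 | 0000010001101 | 0 | 1
  25 | 0000100011011 | 0 | 0
  26 | 0001000110110 | 0 | 1
  27 | 0010001101101 | 0 | 1
  28 | 0100011011011 | 0 | 0
  29 | 1000110110110 | 1 | 0
  30 | 0001101101100 | 0 | 0
  31 | 0011011011000 | 0 | 1
  32 | 0110110110001 | 0 | 1
  33 | 1101101100011 | 1 | 0
  34 | 1011011000110 | 1 | 0
  35 | 0110110001100 | 0 | 0
  36 | 1101100011000 | 1 | 0
  37 | 1011000110000 | 1 | 1
  38 | 0110001100001 | 0 | 1
  39 | 1100011000011 | 1 | 0
  40 | 1000110000110 | 1 | 0
  41 | 0001100001100 | 0 | 0
  42 | 0011000011000 | 0 | 1
  43 | 0110000110001 | 0 | 1
  44 | 1100001100011 | 1 | 0
  45 | 1000011000110 | 1 | 0
  46 | 0000110001100 | 0 | 0
  47 | 0001100011000 | 0 | 1
  48 | 0011000110001 | 0 | 1
  49 | 0110001100011 | 0 | 1
  50 | 1100011000111 | 1 | 1
  51 | 1000110001111 | 1 | 0
  52 | 0001100011110 | 0 | 0
  53 | 0011000111100 | 0 | 0
  54 | 0110001111000 | 0 | 1
  55 | 1100011110001 | 1 | 0
  56 | 1000111100010 | 1 | 1
  57 | 0001111000101 | 0 | 0
  58 | 0011110001010 | 0 | 1
  59 | 0111100010101 | 0 | 0
  60 | 1111000101010 | 1 | 0
  61 | 1110001010100 | 1 | 0
  62 | 1100010101000 | 1 | 0
  63 | 1000101010000 | 1 | 1
  64 | 0001010100001 | 0 | 1
  65 | 0010101000011 | 0 | 1
  66 | 0101010000111 | 0 | 0
  67 | 1010100001110 | 1 | 1
  68 | 0101000011101 | 0 | 1
  69 | 1010000111011 | 1 | 1
  70 | 0100001110111 | 0 | 0
  71 | 1000011101110 | 1 | 1
  72 | 0000111011101 | 0 | 1
  73 | 0001110111011 | 0 | 0
  74 | 0011101110110 | 0 | 1
  75 | 0111011101101 | 0 | 1

0111110110001100110100100000010001101101100011000011000110001111000101010000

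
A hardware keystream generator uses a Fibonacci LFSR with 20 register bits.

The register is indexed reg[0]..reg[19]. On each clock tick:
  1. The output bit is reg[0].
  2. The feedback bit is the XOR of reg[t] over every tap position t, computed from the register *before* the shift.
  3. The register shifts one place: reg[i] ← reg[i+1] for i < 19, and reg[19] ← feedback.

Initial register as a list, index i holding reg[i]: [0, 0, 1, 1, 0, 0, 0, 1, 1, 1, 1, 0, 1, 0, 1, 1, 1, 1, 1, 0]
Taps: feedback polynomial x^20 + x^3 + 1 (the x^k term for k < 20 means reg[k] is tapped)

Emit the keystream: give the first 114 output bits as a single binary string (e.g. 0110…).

step | reg (before) | out | fb
   0 | 00110001111010111110 | 0 | 1
   1 | 01100011110101111101 | 0 | 0
   2 | 11000111101011111010 | 1 | 1
   3 | 10001111010111110101 | 1 | 1
   4 | 00011110101111101011 | 0 | 1
   5 | 00111101011111010111 | 0 | 1
   6 | 01111010111110101111 | 0 | 1
   7 | 11110101111101011111 | 1 | 0
   8 | 11101011111010111110 | 1 | 1
   9 | 11010111110101111101 | 1 | 0
  10 | 10101111101011111010 | 1 | 1
  11 | 01011111010111110101 | 0 | 1
  12 | 10111110101111101011 | 1 | 0
  13 | 01111101011111010110 | 0 | 1
  14 | 11111010111110101101 | 1 | 0
  15 | 11110101111101011010 | 1 | 0
  16 | 11101011111010110100 | 1 | 1
  17 | 11010111110101101001 | 1 | 0
  18 | 10101111101011010010 | 1 | 1
  19 | 01011111010110100101 | 0 | 1
  20 | 10111110101101001011 | 1 | 0
  21 | 01111101011010010110 | 0 | 1
  22 | 11111010110100101101 | 1 | 0
  23 | 11110101101001011010 | 1 | 0
  24 | 11101011010010110100 | 1 | 1
  25 | 11010110100101101001 | 1 | 0
  26 | 10101101001011010010 | 1 | 1
  27 | 01011010010110100101 | 0 | 1
  28 | 10110100101101001011 | 1 | 0
  29 | 01101001011010010110 | 0 | 0
  30 | 11010010110100101100 | 1 | 0
  31 | 10100101101001011000 | 1 | 1
  32 | 01001011010010110001 | 0 | 0
  33 | 10010110100101100010 | 1 | 0
  34 | 00101101001011000100 | 0 | 0
  35 | 01011010010110001000 | 0 | 1
  36 | 10110100101100010001 | 1 | 0
  37 | 01101001011000100010 | 0 | 0
  38 | 11010010110001000100 | 1 | 0
  39 | 10100101100010001000 | 1 | 1
  40 | 01001011000100010001 | 0 | 0
  41 | 10010110001000100010 | 1 | 0
  42 | 00101100010001000100 | 0 | 0
  43 | 01011000100010001000 | 0 | 1
  44 | 10110001000100010001 | 1 | 0
  45 | 01100010001000100010 | 0 | 0
  46 | 11000100010001000100 | 1 | 1
  47 | 10001000100010001001 | 1 | 1
  48 | 00010001000100010011 | 0 | 1
  49 | 00100010001000100111 | 0 | 0
  50 | 01000100010001001110 | 0 | 0
  51 | 10001000100010011100 | 1 | 1
  52 | 00010001000100111001 | 0 | 1
  53 | 00100010001001110011 | 0 | 0
  54 | 01000100010011100110 | 0 | 0
  55 | 10001000100111001100 | 1 | 1
  56 | 00010001001110011001 | 0 | 1
  57 | 00100010011100110011 | 0 | 0
  58 | 01000100111001100110 | 0 | 0
  59 | 10001001110011001100 | 1 | 1
  60 | 00010011100110011001 | 0 | 1
  61 | 00100111001100110011 | 0 | 0
  62 | 01001110011001100110 | 0 | 0
  63 | 10011100110011001100 | 1 | 0
  64 | 00111001100110011000 | 0 | 1
  65 | 01110011001100110001 | 0 | 1
  66 | 11100110011001100011 | 1 | 1
  67 | 11001100110011000111 | 1 | 1
  68 | 10011001100110001111 | 1 | 0
  69 | 00110011001100011110 | 0 | 1
  70 | 01100110011000111101 | 0 | 0
  71 | 11001100110001111010 | 1 | 1
  72 | 10011001100011110101 | 1 | 0
  73 | 00110011000111101010 | 0 | 1
  74 | 01100110001111010101 | 0 | 0
  75 | 11001100011110101010 | 1 | 1
  76 | 10011000111101010101 | 1 | 0
  77 | 00110001111010101010 | 0 | 1
  78 | 01100011110101010101 | 0 | 0
  79 | 11000111101010101010 | 1 | 1
  80 | 10001111010101010101 | 1 | 1
  81 | 00011110101010101011 | 0 | 1
  82 | 00111101010101010111 | 0 | 1
  83 | 01111010101010101111 | 0 | 1
  84 | 11110101010101011111 | 1 | 0
  85 | 11101010101010111110 | 1 | 1
  86 | 11010101010101111101 | 1 | 0
  87 | 10101010101011111010 | 1 | 1
  88 | 01010101010111110101 | 0 | 1
  89 | 10101010101111101011 | 1 | 1
  90 | 01010101011111010111 | 0 | 1
  91 | 10101010111110101111 | 1 | 1
  92 | 01010101111101011111 | 0 | 1
  93 | 10101011111010111111 | 1 | 1
  94 | 01010111110101111111 | 0 | 1
  95 | 10101111101011111111 | 1 | 1
  96 | 01011111010111111111 | 0 | 1
  97 | 10111110101111111111 | 1 | 0
  98 | 01111101011111111110 | 0 | 1
  99 | 11111010111111111101 | 1 | 0
 100 | 11110101111111111010 | 1 | 0
 101 | 11101011111111110100 | 1 | 1
 102 | 11010111111111101001 | 1 | 0
 103 | 10101111111111010010 | 1 | 1
 104 | 01011111111110100101 | 0 | 1
 105 | 10111111111101001011 | 1 | 0
 106 | 01111111111010010110 | 0 | 1
 107 | 11111111110100101101 | 1 | 0
 108 | 11111111101001011010 | 1 | 0
 109 | 11111111010010110100 | 1 | 0
 110 | 11111110100101101000 | 1 | 0
 111 | 11111101001011010000 | 1 | 0
 112 | 11111010010110100000 | 1 | 0
 113 | 11110100101101000000 | 1 | 0

001100011110101111101011111010110100101101001011000100010001000100111001100110011000111101010101010111110101111111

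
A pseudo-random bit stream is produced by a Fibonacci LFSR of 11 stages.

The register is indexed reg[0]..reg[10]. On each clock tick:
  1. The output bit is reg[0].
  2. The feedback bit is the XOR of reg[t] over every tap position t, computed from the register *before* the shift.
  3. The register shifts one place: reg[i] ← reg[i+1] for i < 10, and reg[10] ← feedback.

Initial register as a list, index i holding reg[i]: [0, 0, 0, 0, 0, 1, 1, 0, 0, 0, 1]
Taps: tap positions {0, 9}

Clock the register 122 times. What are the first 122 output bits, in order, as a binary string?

00000110001010100101000100001000001010111111101110011001001111000010110010101110000100011010100000111011111110010011001111

k : reg_k → out_k, fb_k
0: 00000110001 → 0, fb=0
1: 00001100010 → 0, fb=1
2: 00011000101 → 0, fb=0
3: 00110001010 → 0, fb=1
4: 01100010101 → 0, fb=0
5: 11000101010 → 1, fb=0
6: 10001010100 → 1, fb=1
7: 00010101001 → 0, fb=0
8: 00101010010 → 0, fb=1
9: 01010100101 → 0, fb=0
10: 10101001010 → 1, fb=0
11: 01010010100 → 0, fb=0
12: 10100101000 → 1, fb=1
13: 01001010001 → 0, fb=0
14: 10010100010 → 1, fb=0
15: 00101000100 → 0, fb=0
16: 01010001000 → 0, fb=0
17: 10100010000 → 1, fb=1
18: 01000100001 → 0, fb=0
19: 10001000010 → 1, fb=0
20: 00010000100 → 0, fb=0
21: 00100001000 → 0, fb=0
22: 01000010000 → 0, fb=0
23: 10000100000 → 1, fb=1
24: 00001000001 → 0, fb=0
25: 00010000010 → 0, fb=1
26: 00100000101 → 0, fb=0
27: 01000001010 → 0, fb=1
28: 10000010101 → 1, fb=1
29: 00000101011 → 0, fb=1
30: 00001010111 → 0, fb=1
31: 00010101111 → 0, fb=1
32: 00101011111 → 0, fb=1
33: 01010111111 → 0, fb=1
34: 10101111111 → 1, fb=0
35: 01011111110 → 0, fb=1
36: 10111111101 → 1, fb=1
37: 01111111011 → 0, fb=1
38: 11111110111 → 1, fb=0
39: 11111101110 → 1, fb=0
40: 11111011100 → 1, fb=1
41: 11110111001 → 1, fb=1
42: 11101110011 → 1, fb=0
43: 11011100110 → 1, fb=0
44: 10111001100 → 1, fb=1
45: 01110011001 → 0, fb=0
46: 11100110010 → 1, fb=0
47: 11001100100 → 1, fb=1
48: 10011001001 → 1, fb=1
49: 00110010011 → 0, fb=1
50: 01100100111 → 0, fb=1
51: 11001001111 → 1, fb=0
52: 10010011110 → 1, fb=0
53: 00100111100 → 0, fb=0
54: 01001111000 → 0, fb=0
55: 10011110000 → 1, fb=1
56: 00111100001 → 0, fb=0
57: 01111000010 → 0, fb=1
58: 11110000101 → 1, fb=1
59: 11100001011 → 1, fb=0
60: 11000010110 → 1, fb=0
61: 10000101100 → 1, fb=1
62: 00001011001 → 0, fb=0
63: 00010110010 → 0, fb=1
64: 00101100101 → 0, fb=0
65: 01011001010 → 0, fb=1
66: 10110010101 → 1, fb=1
67: 01100101011 → 0, fb=1
68: 11001010111 → 1, fb=0
69: 10010101110 → 1, fb=0
70: 00101011100 → 0, fb=0
71: 01010111000 → 0, fb=0
72: 10101110000 → 1, fb=1
73: 01011100001 → 0, fb=0
74: 10111000010 → 1, fb=0
75: 01110000100 → 0, fb=0
76: 11100001000 → 1, fb=1
77: 11000010001 → 1, fb=1
78: 10000100011 → 1, fb=0
79: 00001000110 → 0, fb=1
80: 00010001101 → 0, fb=0
81: 00100011010 → 0, fb=1
82: 01000110101 → 0, fb=0
83: 10001101010 → 1, fb=0
84: 00011010100 → 0, fb=0
85: 00110101000 → 0, fb=0
86: 01101010000 → 0, fb=0
87: 11010100000 → 1, fb=1
88: 10101000001 → 1, fb=1
89: 01010000011 → 0, fb=1
90: 10100000111 → 1, fb=0
91: 01000001110 → 0, fb=1
92: 10000011101 → 1, fb=1
93: 00000111011 → 0, fb=1
94: 00001110111 → 0, fb=1
95: 00011101111 → 0, fb=1
96: 00111011111 → 0, fb=1
97: 01110111111 → 0, fb=1
98: 11101111111 → 1, fb=0
99: 11011111110 → 1, fb=0
100: 10111111100 → 1, fb=1
101: 01111111001 → 0, fb=0
102: 11111110010 → 1, fb=0
103: 11111100100 → 1, fb=1
104: 11111001001 → 1, fb=1
105: 11110010011 → 1, fb=0
106: 11100100110 → 1, fb=0
107: 11001001100 → 1, fb=1
108: 10010011001 → 1, fb=1
109: 00100110011 → 0, fb=1
110: 01001100111 → 0, fb=1
111: 10011001111 → 1, fb=0
112: 00110011110 → 0, fb=1
113: 01100111101 → 0, fb=0
114: 11001111010 → 1, fb=0
115: 10011110100 → 1, fb=1
116: 00111101001 → 0, fb=0
117: 01111010010 → 0, fb=1
118: 11110100101 → 1, fb=1
119: 11101001011 → 1, fb=0
120: 11010010110 → 1, fb=0
121: 10100101100 → 1, fb=1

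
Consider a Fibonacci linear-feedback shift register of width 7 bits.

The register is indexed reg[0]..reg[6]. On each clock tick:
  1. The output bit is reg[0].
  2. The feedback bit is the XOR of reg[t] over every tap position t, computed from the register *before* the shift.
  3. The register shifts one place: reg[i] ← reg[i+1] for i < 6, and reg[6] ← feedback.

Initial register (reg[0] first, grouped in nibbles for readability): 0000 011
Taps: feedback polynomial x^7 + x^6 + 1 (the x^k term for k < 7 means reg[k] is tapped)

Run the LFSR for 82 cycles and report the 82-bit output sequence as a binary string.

0000011111110101010011001110111010010110001101111011010110110010010001110000101111

step | reg (before) | out | fb
   0 | 0000011 | 0 | 1
   1 | 0000111 | 0 | 1
   2 | 0001111 | 0 | 1
   3 | 0011111 | 0 | 1
   4 | 0111111 | 0 | 1
   5 | 1111111 | 1 | 0
   6 | 1111110 | 1 | 1
   7 | 1111101 | 1 | 0
   8 | 1111010 | 1 | 1
   9 | 1110101 | 1 | 0
  10 | 1101010 | 1 | 1
  11 | 1010101 | 1 | 0
  12 | 0101010 | 0 | 0
  13 | 1010100 | 1 | 1
  14 | 0101001 | 0 | 1
  15 | 1010011 | 1 | 0
  16 | 0100110 | 0 | 0
  17 | 1001100 | 1 | 1
  18 | 0011001 | 0 | 1
  19 | 0110011 | 0 | 1
  20 | 1100111 | 1 | 0
  21 | 1001110 | 1 | 1
  22 | 0011101 | 0 | 1
  23 | 0111011 | 0 | 1
  24 | 1110111 | 1 | 0
  25 | 1101110 | 1 | 1
  26 | 1011101 | 1 | 0
  27 | 0111010 | 0 | 0
  28 | 1110100 | 1 | 1
  29 | 1101001 | 1 | 0
  30 | 1010010 | 1 | 1
  31 | 0100101 | 0 | 1
  32 | 1001011 | 1 | 0
  33 | 0010110 | 0 | 0
  34 | 0101100 | 0 | 0
  35 | 1011000 | 1 | 1
  36 | 0110001 | 0 | 1
  37 | 1100011 | 1 | 0
  38 | 1000110 | 1 | 1
  39 | 0001101 | 0 | 1
  40 | 0011011 | 0 | 1
  41 | 0110111 | 0 | 1
  42 | 1101111 | 1 | 0
  43 | 1011110 | 1 | 1
  44 | 0111101 | 0 | 1
  45 | 1111011 | 1 | 0
  46 | 1110110 | 1 | 1
  47 | 1101101 | 1 | 0
  48 | 1011010 | 1 | 1
  49 | 0110101 | 0 | 1
  50 | 1101011 | 1 | 0
  51 | 1010110 | 1 | 1
  52 | 0101101 | 0 | 1
  53 | 1011011 | 1 | 0
  54 | 0110110 | 0 | 0
  55 | 1101100 | 1 | 1
  56 | 1011001 | 1 | 0
  57 | 0110010 | 0 | 0
  58 | 1100100 | 1 | 1
  59 | 1001001 | 1 | 0
  60 | 0010010 | 0 | 0
  61 | 0100100 | 0 | 0
  62 | 1001000 | 1 | 1
  63 | 0010001 | 0 | 1
  64 | 0100011 | 0 | 1
  65 | 1000111 | 1 | 0
  66 | 0001110 | 0 | 0
  67 | 0011100 | 0 | 0
  68 | 0111000 | 0 | 0
  69 | 1110000 | 1 | 1
  70 | 1100001 | 1 | 0
  71 | 1000010 | 1 | 1
  72 | 0000101 | 0 | 1
  73 | 0001011 | 0 | 1
  74 | 0010111 | 0 | 1
  75 | 0101111 | 0 | 1
  76 | 1011111 | 1 | 0
  77 | 0111110 | 0 | 0
  78 | 1111100 | 1 | 1
  79 | 1111001 | 1 | 0
  80 | 1110010 | 1 | 1
  81 | 1100101 | 1 | 0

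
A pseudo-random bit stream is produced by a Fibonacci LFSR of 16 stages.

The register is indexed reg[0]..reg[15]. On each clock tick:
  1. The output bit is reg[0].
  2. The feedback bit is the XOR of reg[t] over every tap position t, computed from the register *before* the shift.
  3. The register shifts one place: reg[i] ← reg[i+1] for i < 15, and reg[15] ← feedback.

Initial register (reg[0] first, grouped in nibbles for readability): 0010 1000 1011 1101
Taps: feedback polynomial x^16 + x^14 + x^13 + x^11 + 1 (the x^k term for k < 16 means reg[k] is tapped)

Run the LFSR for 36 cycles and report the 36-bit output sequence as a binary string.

001010001011110100101111110010000111

tick  register→output (feedback)
  0  0010100010111101→0 (0)
  1  0101000101111010→0 (0)
  2  1010001011110100→1 (1)
  3  0100010111101001→0 (0)
  4  1000101111010010→1 (1)
  5  0001011110100101→0 (1)
  6  0010111101001011→0 (1)
  7  0101111010010111→0 (1)
  8  1011110100101111→1 (1)
  9  0111101001011111→0 (1)
 10  1111010010111111→1 (0)
 11  1110100101111110→1 (0)
 12  1101001011111100→1 (1)
 13  1010010111111001→1 (0)
 14  0100101111110010→0 (0)
 15  1001011111100100→1 (0)
 16  0010111111001000→0 (0)
 17  0101111110010000→0 (1)
 18  1011111100100001→1 (1)
 19  0111111001000011→0 (1)
 20  1111110010000111→1 (1)
 21  1111100100001111→1 (1)
 22  1111001000011111→1 (0)
 23  1110010000111110→1 (0)
 24  1100100001111100→1 (1)
 25  1001000011111001→1 (0)
 26  0010000111110010→0 (0)
 27  0100001111100100→0 (1)
 28  1000011111001001→1 (1)
 29  0000111110010011→0 (0)
 30  0001111100100110→0 (0)
 31  0011111001001100→0 (1)
 32  0111110010011001→0 (1)
 33  1111100100110011→1 (1)
 34  1111001001100111→1 (1)
 35  1110010011001111→1 (1)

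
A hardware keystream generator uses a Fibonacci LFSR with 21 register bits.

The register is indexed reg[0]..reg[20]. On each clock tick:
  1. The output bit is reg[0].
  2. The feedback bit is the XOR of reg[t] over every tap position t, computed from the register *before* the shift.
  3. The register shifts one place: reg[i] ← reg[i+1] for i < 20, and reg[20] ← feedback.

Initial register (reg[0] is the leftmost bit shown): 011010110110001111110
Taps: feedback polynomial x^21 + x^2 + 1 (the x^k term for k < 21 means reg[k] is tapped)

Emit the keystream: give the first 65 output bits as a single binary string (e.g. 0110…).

01101011011000111111011000110111011000010111011101010111001001010

k : reg_k → out_k, fb_k
0: 011010110110001111110 → 0, fb=1
1: 110101101100011111101 → 1, fb=1
2: 101011011000111111011 → 1, fb=0
3: 010110110001111110110 → 0, fb=0
4: 101101100011111101100 → 1, fb=0
5: 011011000111111011000 → 0, fb=1
6: 110110001111110110001 → 1, fb=1
7: 101100011111101100011 → 1, fb=0
8: 011000111111011000110 → 0, fb=1
9: 110001111110110001101 → 1, fb=1
10: 100011111101100011011 → 1, fb=1
11: 000111111011000110111 → 0, fb=0
12: 001111110110001101110 → 0, fb=1
13: 011111101100011011101 → 0, fb=1
14: 111111011000110111011 → 1, fb=0
15: 111110110001101110110 → 1, fb=0
16: 111101100011011101100 → 1, fb=0
17: 111011000110111011000 → 1, fb=0
18: 110110001101110110000 → 1, fb=1
19: 101100011011101100001 → 1, fb=0
20: 011000110111011000010 → 0, fb=1
21: 110001101110110000101 → 1, fb=1
22: 100011011101100001011 → 1, fb=1
23: 000110111011000010111 → 0, fb=0
24: 001101110110000101110 → 0, fb=1
25: 011011101100001011101 → 0, fb=1
26: 110111011000010111011 → 1, fb=1
27: 101110110000101110111 → 1, fb=0
28: 011101100001011101110 → 0, fb=1
29: 111011000010111011101 → 1, fb=0
30: 110110000101110111010 → 1, fb=1
31: 101100001011101110101 → 1, fb=0
32: 011000010111011101010 → 0, fb=1
33: 110000101110111010101 → 1, fb=1
34: 100001011101110101011 → 1, fb=1
35: 000010111011101010111 → 0, fb=0
36: 000101110111010101110 → 0, fb=0
37: 001011101110101011100 → 0, fb=1
38: 010111011101010111001 → 0, fb=0
39: 101110111010101110010 → 1, fb=0
40: 011101110101011100100 → 0, fb=1
41: 111011101010111001001 → 1, fb=0
42: 110111010101110010010 → 1, fb=1
43: 101110101011100100101 → 1, fb=0
44: 011101010111001001010 → 0, fb=1
45: 111010101110010010101 → 1, fb=0
46: 110101011100100101010 → 1, fb=1
47: 101010111001001010101 → 1, fb=0
48: 010101110010010101010 → 0, fb=0
49: 101011100100101010100 → 1, fb=0
50: 010111001001010101000 → 0, fb=0
51: 101110010010101010000 → 1, fb=0
52: 011100100101010100000 → 0, fb=1
53: 111001001010101000001 → 1, fb=0
54: 110010010101010000010 → 1, fb=1
55: 100100101010100000101 → 1, fb=1
56: 001001010101000001011 → 0, fb=1
57: 010010101010000010111 → 0, fb=0
58: 100101010100000101110 → 1, fb=1
59: 001010101000001011101 → 0, fb=1
60: 010101010000010111011 → 0, fb=0
61: 101010100000101110110 → 1, fb=0
62: 010101000001011101100 → 0, fb=0
63: 101010000010111011000 → 1, fb=0
64: 010100000101110110000 → 0, fb=0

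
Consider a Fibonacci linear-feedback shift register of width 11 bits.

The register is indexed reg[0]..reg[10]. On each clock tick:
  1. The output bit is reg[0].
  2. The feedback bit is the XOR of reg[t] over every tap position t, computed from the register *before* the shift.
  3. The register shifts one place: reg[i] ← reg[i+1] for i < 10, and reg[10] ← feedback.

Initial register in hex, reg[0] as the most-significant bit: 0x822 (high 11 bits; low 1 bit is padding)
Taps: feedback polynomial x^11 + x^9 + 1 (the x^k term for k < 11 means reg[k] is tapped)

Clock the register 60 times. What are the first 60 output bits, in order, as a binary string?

step | reg (before) | out | fb
   0 | 10000010001 | 1 | 1
   1 | 00000100011 | 0 | 1
   2 | 00001000111 | 0 | 1
   3 | 00010001111 | 0 | 1
   4 | 00100011111 | 0 | 1
   5 | 01000111111 | 0 | 1
   6 | 10001111111 | 1 | 0
   7 | 00011111110 | 0 | 1
   8 | 00111111101 | 0 | 0
   9 | 01111111010 | 0 | 1
  10 | 11111110101 | 1 | 1
  11 | 11111101011 | 1 | 0
  12 | 11111010110 | 1 | 0
  13 | 11110101100 | 1 | 1
  14 | 11101011001 | 1 | 1
  15 | 11010110011 | 1 | 0
  16 | 10101100110 | 1 | 0
  17 | 01011001100 | 0 | 0
  18 | 10110011000 | 1 | 1
  19 | 01100110001 | 0 | 0
  20 | 11001100010 | 1 | 0
  21 | 10011000100 | 1 | 1
  22 | 00110001001 | 0 | 0
  23 | 01100010010 | 0 | 1
  24 | 11000100101 | 1 | 1
  25 | 10001001011 | 1 | 0
  26 | 00010010110 | 0 | 1
  27 | 00100101101 | 0 | 0
  28 | 01001011010 | 0 | 1
  29 | 10010110101 | 1 | 1
  30 | 00101101011 | 0 | 1
  31 | 01011010111 | 0 | 1
  32 | 10110101111 | 1 | 0
  33 | 01101011110 | 0 | 1
  34 | 11010111101 | 1 | 1
  35 | 10101111011 | 1 | 0
  36 | 01011110110 | 0 | 1
  37 | 10111101101 | 1 | 1
  38 | 01111011011 | 0 | 1
  39 | 11110110111 | 1 | 0
  40 | 11101101110 | 1 | 0
  41 | 11011011100 | 1 | 1
  42 | 10110111001 | 1 | 1
  43 | 01101110011 | 0 | 1
  44 | 11011100111 | 1 | 0
  45 | 10111001110 | 1 | 0
  46 | 01110011100 | 0 | 0
  47 | 11100111000 | 1 | 1
  48 | 11001110001 | 1 | 1
  49 | 10011100011 | 1 | 0
  50 | 00111000110 | 0 | 1
  51 | 01110001101 | 0 | 0
  52 | 11100011010 | 1 | 0
  53 | 11000110100 | 1 | 1
  54 | 10001101001 | 1 | 1
  55 | 00011010011 | 0 | 1
  56 | 00110100111 | 0 | 1
  57 | 01101001111 | 0 | 1
  58 | 11010011111 | 1 | 0
  59 | 10100111110 | 1 | 0

100000100011111110101100110001001011010111101101110011100011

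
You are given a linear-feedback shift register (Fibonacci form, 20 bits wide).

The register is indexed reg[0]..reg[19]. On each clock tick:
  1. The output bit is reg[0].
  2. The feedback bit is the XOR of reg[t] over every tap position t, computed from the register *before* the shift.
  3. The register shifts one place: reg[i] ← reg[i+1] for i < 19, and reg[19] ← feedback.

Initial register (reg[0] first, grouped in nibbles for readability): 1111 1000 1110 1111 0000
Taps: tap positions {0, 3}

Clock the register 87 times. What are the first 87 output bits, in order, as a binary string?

k : reg_k → out_k, fb_k
0: 11111000111011110000 → 1, fb=0
1: 11110001110111100000 → 1, fb=0
2: 11100011101111000000 → 1, fb=1
3: 11000111011110000001 → 1, fb=1
4: 10001110111100000011 → 1, fb=1
5: 00011101111000000111 → 0, fb=1
6: 00111011110000001111 → 0, fb=1
7: 01110111100000011111 → 0, fb=1
8: 11101111000000111111 → 1, fb=1
9: 11011110000001111111 → 1, fb=0
10: 10111100000011111110 → 1, fb=0
11: 01111000000111111100 → 0, fb=1
12: 11110000001111111001 → 1, fb=0
13: 11100000011111110010 → 1, fb=1
14: 11000000111111100101 → 1, fb=1
15: 10000001111111001011 → 1, fb=1
16: 00000011111110010111 → 0, fb=0
17: 00000111111100101110 → 0, fb=0
18: 00001111111001011100 → 0, fb=0
19: 00011111110010111000 → 0, fb=1
20: 00111111100101110001 → 0, fb=1
21: 01111111001011100011 → 0, fb=1
22: 11111110010111000111 → 1, fb=0
23: 11111100101110001110 → 1, fb=0
24: 11111001011100011100 → 1, fb=0
25: 11110010111000111000 → 1, fb=0
26: 11100101110001110000 → 1, fb=1
27: 11001011100011100001 → 1, fb=1
28: 10010111000111000011 → 1, fb=0
29: 00101110001110000110 → 0, fb=0
30: 01011100011100001100 → 0, fb=1
31: 10111000111000011001 → 1, fb=0
32: 01110001110000110010 → 0, fb=1
33: 11100011100001100101 → 1, fb=1
34: 11000111000011001011 → 1, fb=1
35: 10001110000110010111 → 1, fb=1
36: 00011100001100101111 → 0, fb=1
37: 00111000011001011111 → 0, fb=1
38: 01110000110010111111 → 0, fb=1
39: 11100001100101111111 → 1, fb=1
40: 11000011001011111111 → 1, fb=1
41: 10000110010111111111 → 1, fb=1
42: 00001100101111111111 → 0, fb=0
43: 00011001011111111110 → 0, fb=1
44: 00110010111111111101 → 0, fb=1
45: 01100101111111111011 → 0, fb=0
46: 11001011111111110110 → 1, fb=1
47: 10010111111111101101 → 1, fb=0
48: 00101111111111011010 → 0, fb=0
49: 01011111111110110100 → 0, fb=1
50: 10111111111101101001 → 1, fb=0
51: 01111111111011010010 → 0, fb=1
52: 11111111110110100101 → 1, fb=0
53: 11111111101101001010 → 1, fb=0
54: 11111111011010010100 → 1, fb=0
55: 11111110110100101000 → 1, fb=0
56: 11111101101001010000 → 1, fb=0
57: 11111011010010100000 → 1, fb=0
58: 11110110100101000000 → 1, fb=0
59: 11101101001010000000 → 1, fb=1
60: 11011010010100000001 → 1, fb=0
61: 10110100101000000010 → 1, fb=0
62: 01101001010000000100 → 0, fb=0
63: 11010010100000001000 → 1, fb=0
64: 10100101000000010000 → 1, fb=1
65: 01001010000000100001 → 0, fb=0
66: 10010100000001000010 → 1, fb=0
67: 00101000000010000100 → 0, fb=0
68: 01010000000100001000 → 0, fb=1
69: 10100000001000010001 → 1, fb=1
70: 01000000010000100011 → 0, fb=0
71: 10000000100001000110 → 1, fb=1
72: 00000001000010001101 → 0, fb=0
73: 00000010000100011010 → 0, fb=0
74: 00000100001000110100 → 0, fb=0
75: 00001000010001101000 → 0, fb=0
76: 00010000100011010000 → 0, fb=1
77: 00100001000110100001 → 0, fb=0
78: 01000010001101000010 → 0, fb=0
79: 10000100011010000100 → 1, fb=1
80: 00001000110100001001 → 0, fb=0
81: 00010001101000010010 → 0, fb=1
82: 00100011010000100101 → 0, fb=0
83: 01000110100001001010 → 0, fb=0
84: 10001101000010010100 → 1, fb=1
85: 00011010000100101001 → 0, fb=1
86: 00110100001001010011 → 0, fb=1

111110001110111100000011111110010111000111000011001011111111110110100101000000010000100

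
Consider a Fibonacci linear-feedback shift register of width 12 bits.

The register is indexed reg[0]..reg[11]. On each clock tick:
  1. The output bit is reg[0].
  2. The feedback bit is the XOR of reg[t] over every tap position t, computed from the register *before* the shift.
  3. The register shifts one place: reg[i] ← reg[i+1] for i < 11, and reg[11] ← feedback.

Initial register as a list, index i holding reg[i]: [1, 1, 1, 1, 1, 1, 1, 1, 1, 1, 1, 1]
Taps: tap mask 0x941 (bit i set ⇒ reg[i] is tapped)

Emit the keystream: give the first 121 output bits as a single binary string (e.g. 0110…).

k : reg_k → out_k, fb_k
0: 111111111111 → 1, fb=0
1: 111111111110 → 1, fb=1
2: 111111111101 → 1, fb=0
3: 111111111010 → 1, fb=1
4: 111111110101 → 1, fb=1
5: 111111101011 → 1, fb=0
6: 111111010110 → 1, fb=1
7: 111110101101 → 1, fb=0
8: 111101011010 → 1, fb=0
9: 111010110100 → 1, fb=0
10: 110101101000 → 1, fb=1
11: 101011010001 → 1, fb=0
12: 010110100010 → 0, fb=1
13: 101101000101 → 1, fb=0
14: 011010001010 → 0, fb=1
15: 110100010101 → 1, fb=0
16: 101000101010 → 1, fb=1
17: 010001010101 → 0, fb=1
18: 100010101011 → 1, fb=0
19: 000101010110 → 0, fb=0
20: 001010101100 → 0, fb=0
21: 010101011000 → 0, fb=1
22: 101010110001 → 1, fb=1
23: 010101100011 → 0, fb=0
24: 101011000110 → 1, fb=1
25: 010110001101 → 0, fb=0
26: 101100011010 → 1, fb=0
27: 011000110100 → 0, fb=1
28: 110001101001 → 1, fb=0
29: 100011010010 → 1, fb=1
30: 000110100101 → 0, fb=0
31: 001101001010 → 0, fb=1
32: 011010010101 → 0, fb=1
33: 110100101011 → 1, fb=0
34: 101001010110 → 1, fb=1
35: 010010101101 → 0, fb=1
36: 100101011011 → 1, fb=1
37: 001010110111 → 0, fb=0
38: 010101101110 → 0, fb=0
39: 101011011100 → 1, fb=0
40: 010110111000 → 0, fb=0
41: 101101110000 → 1, fb=0
42: 011011100000 → 0, fb=1
43: 110111000001 → 1, fb=0
44: 101110000010 → 1, fb=1
45: 011100000101 → 0, fb=1
46: 111000001011 → 1, fb=1
47: 110000010111 → 1, fb=0
48: 100000101110 → 1, fb=1
49: 000001011101 → 0, fb=0
50: 000010111010 → 0, fb=0
51: 000101110100 → 0, fb=1
52: 001011101001 → 0, fb=1
53: 010111010011 → 0, fb=1
54: 101110100111 → 1, fb=1
55: 011101001111 → 0, fb=0
56: 111010011110 → 1, fb=0
57: 110100111100 → 1, fb=1
58: 101001111001 → 1, fb=0
59: 010011110010 → 0, fb=1
60: 100111100101 → 1, fb=1
61: 001111001011 → 0, fb=0
62: 011110010110 → 0, fb=0
63: 111100101100 → 1, fb=1
64: 111001011001 → 1, fb=1
65: 110010110011 → 1, fb=1
66: 100101100111 → 1, fb=1
67: 001011001111 → 0, fb=0
68: 010110011110 → 0, fb=1
69: 101100111101 → 1, fb=0
70: 011001111010 → 0, fb=0
71: 110011110100 → 1, fb=0
72: 100111101000 → 1, fb=1
73: 001111010001 → 0, fb=1
74: 011110100011 → 0, fb=0
75: 111101000110 → 1, fb=1
76: 111010001101 → 1, fb=1
77: 110100011011 → 1, fb=1
78: 101000110111 → 1, fb=1
79: 010001101111 → 0, fb=1
80: 100011011111 → 1, fb=1
81: 000110111111 → 0, fb=1
82: 001101111111 → 0, fb=1
83: 011011111111 → 0, fb=1
84: 110111111111 → 1, fb=0
85: 101111111110 → 1, fb=1
86: 011111111101 → 0, fb=1
87: 111111111011 → 1, fb=0
88: 111111110110 → 1, fb=0
89: 111111101100 → 1, fb=1
90: 111111011001 → 1, fb=1
91: 111110110011 → 1, fb=1
92: 111101100111 → 1, fb=1
93: 111011001111 → 1, fb=1
94: 110110011111 → 1, fb=1
95: 101100111111 → 1, fb=0
96: 011001111110 → 0, fb=0
97: 110011111100 → 1, fb=1
98: 100111111001 → 1, fb=0
99: 001111110010 → 0, fb=1
100: 011111100101 → 0, fb=0
101: 111111001010 → 1, fb=0
102: 111110010100 → 1, fb=1
103: 111100101001 → 1, fb=0
104: 111001010010 → 1, fb=1
105: 110010100101 → 1, fb=1
106: 100101001011 → 1, fb=1
107: 001010010111 → 0, fb=1
108: 010100101111 → 0, fb=1
109: 101001011111 → 1, fb=1
110: 010010111111 → 0, fb=1
111: 100101111111 → 1, fb=0
112: 001011111110 → 0, fb=0
113: 010111111100 → 0, fb=0
114: 101111111000 → 1, fb=1
115: 011111110001 → 0, fb=0
116: 111111100010 → 1, fb=0
117: 111111000100 → 1, fb=1
118: 111110001001 → 1, fb=1
119: 111100010011 → 1, fb=0
120: 111000100110 → 1, fb=0

1111111111110101101000101010110001101001010110111000001011101001111001011001111010001101111111110110011111100101001011111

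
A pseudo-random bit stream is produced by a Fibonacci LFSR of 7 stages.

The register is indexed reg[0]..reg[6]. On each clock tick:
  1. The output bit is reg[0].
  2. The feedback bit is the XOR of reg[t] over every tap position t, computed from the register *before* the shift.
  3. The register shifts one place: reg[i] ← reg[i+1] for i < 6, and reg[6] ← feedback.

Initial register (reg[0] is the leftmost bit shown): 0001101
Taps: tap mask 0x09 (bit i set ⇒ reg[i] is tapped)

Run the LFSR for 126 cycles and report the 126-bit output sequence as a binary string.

step | reg (before) | out | fb
   0 | 0001101 | 0 | 1
   1 | 0011011 | 0 | 1
   2 | 0110111 | 0 | 0
   3 | 1101110 | 1 | 0
   4 | 1011100 | 1 | 0
   5 | 0111000 | 0 | 1
   6 | 1110001 | 1 | 1
   7 | 1100011 | 1 | 1
   8 | 1000111 | 1 | 1
   9 | 0001111 | 0 | 1
  10 | 0011111 | 0 | 1
  11 | 0111111 | 0 | 1
  12 | 1111111 | 1 | 0
  13 | 1111110 | 1 | 0
  14 | 1111100 | 1 | 0
  15 | 1111000 | 1 | 0
  16 | 1110000 | 1 | 1
  17 | 1100001 | 1 | 1
  18 | 1000011 | 1 | 1
  19 | 0000111 | 0 | 0
  20 | 0001110 | 0 | 1
  21 | 0011101 | 0 | 1
  22 | 0111011 | 0 | 1
  23 | 1110111 | 1 | 1
  24 | 1101111 | 1 | 0
  25 | 1011110 | 1 | 0
  26 | 0111100 | 0 | 1
  27 | 1111001 | 1 | 0
  28 | 1110010 | 1 | 1
  29 | 1100101 | 1 | 1
  30 | 1001011 | 1 | 0
  31 | 0010110 | 0 | 0
  32 | 0101100 | 0 | 1
  33 | 1011001 | 1 | 0
  34 | 0110010 | 0 | 0
  35 | 1100100 | 1 | 1
  36 | 1001001 | 1 | 0
  37 | 0010010 | 0 | 0
  38 | 0100100 | 0 | 0
  39 | 1001000 | 1 | 0
  40 | 0010000 | 0 | 0
  41 | 0100000 | 0 | 0
  42 | 1000000 | 1 | 1
  43 | 0000001 | 0 | 0
  44 | 0000010 | 0 | 0
  45 | 0000100 | 0 | 0
  46 | 0001000 | 0 | 1
  47 | 0010001 | 0 | 0
  48 | 0100010 | 0 | 0
  49 | 1000100 | 1 | 1
  50 | 0001001 | 0 | 1
  51 | 0010011 | 0 | 0
  52 | 0100110 | 0 | 0
  53 | 1001100 | 1 | 0
  54 | 0011000 | 0 | 1
  55 | 0110001 | 0 | 0
  56 | 1100010 | 1 | 1
  57 | 1000101 | 1 | 1
  58 | 0001011 | 0 | 1
  59 | 0010111 | 0 | 0
  60 | 0101110 | 0 | 1
  61 | 1011101 | 1 | 0
  62 | 0111010 | 0 | 1
  63 | 1110101 | 1 | 1
  64 | 1101011 | 1 | 0
  65 | 1010110 | 1 | 1
  66 | 0101101 | 0 | 1
  67 | 1011011 | 1 | 0
  68 | 0110110 | 0 | 0
  69 | 1101100 | 1 | 0
  70 | 1011000 | 1 | 0
  71 | 0110000 | 0 | 0
  72 | 1100000 | 1 | 1
  73 | 1000001 | 1 | 1
  74 | 0000011 | 0 | 0
  75 | 0000110 | 0 | 0
  76 | 0001100 | 0 | 1
  77 | 0011001 | 0 | 1
  78 | 0110011 | 0 | 0
  79 | 1100110 | 1 | 1
  80 | 1001101 | 1 | 0
  81 | 0011010 | 0 | 1
  82 | 0110101 | 0 | 0
  83 | 1101010 | 1 | 0
  84 | 1010100 | 1 | 1
  85 | 0101001 | 0 | 1
  86 | 1010011 | 1 | 1
  87 | 0100111 | 0 | 0
  88 | 1001110 | 1 | 0
  89 | 0011100 | 0 | 1
  90 | 0111001 | 0 | 1
  91 | 1110011 | 1 | 1
  92 | 1100111 | 1 | 1
  93 | 1001111 | 1 | 0
  94 | 0011110 | 0 | 1
  95 | 0111101 | 0 | 1
  96 | 1111011 | 1 | 0
  97 | 1110110 | 1 | 1
  98 | 1101101 | 1 | 0
  99 | 1011010 | 1 | 0
 100 | 0110100 | 0 | 0
 101 | 1101000 | 1 | 0
 102 | 1010000 | 1 | 1
 103 | 0100001 | 0 | 0
 104 | 1000010 | 1 | 1
 105 | 0000101 | 0 | 0
 106 | 0001010 | 0 | 1
 107 | 0010101 | 0 | 0
 108 | 0101010 | 0 | 1
 109 | 1010101 | 1 | 1
 110 | 0101011 | 0 | 1
 111 | 1010111 | 1 | 1
 112 | 0101111 | 0 | 1
 113 | 1011111 | 1 | 0
 114 | 0111110 | 0 | 1
 115 | 1111101 | 1 | 0
 116 | 1111010 | 1 | 0
 117 | 1110100 | 1 | 1
 118 | 1101001 | 1 | 0
 119 | 1010010 | 1 | 1
 120 | 0100101 | 0 | 0
 121 | 1001010 | 1 | 0
 122 | 0010100 | 0 | 0
 123 | 0101000 | 0 | 1
 124 | 1010001 | 1 | 1
 125 | 0100011 | 0 | 0

000110111000111111100001110111100101100100100000010001001100010111010110110000011001101010011100111101101000010101011111010010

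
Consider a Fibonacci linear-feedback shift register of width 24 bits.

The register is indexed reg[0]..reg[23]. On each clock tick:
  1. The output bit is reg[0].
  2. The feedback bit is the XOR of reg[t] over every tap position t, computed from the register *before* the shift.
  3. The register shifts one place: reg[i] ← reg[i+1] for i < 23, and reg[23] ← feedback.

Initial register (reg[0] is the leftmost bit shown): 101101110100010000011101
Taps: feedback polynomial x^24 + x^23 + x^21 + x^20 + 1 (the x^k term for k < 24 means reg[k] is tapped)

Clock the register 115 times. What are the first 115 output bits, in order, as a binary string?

1011011101000100000111010111010011100100100001101000100110001001110000110110001010100101110001010001111100100010110

k : reg_k → out_k, fb_k
0: 101101110100010000011101 → 1, fb=0
1: 011011101000100000111010 → 0, fb=1
2: 110111010001000001110101 → 1, fb=1
3: 101110100010000011101011 → 1, fb=1
4: 011101000100000111010111 → 0, fb=0
5: 111010001000001110101110 → 1, fb=1
6: 110100010000011101011101 → 1, fb=0
7: 101000100000111010111010 → 1, fb=0
8: 010001000001110101110100 → 0, fb=1
9: 100010000011101011101001 → 1, fb=1
10: 000100000111010111010011 → 0, fb=1
11: 001000001110101110100111 → 0, fb=0
12: 010000011101011101001110 → 0, fb=0
13: 100000111010111010011100 → 1, fb=1
14: 000001110101110100111001 → 0, fb=0
15: 000011101011101001110010 → 0, fb=0
16: 000111010111010011100100 → 0, fb=1
17: 001110101110100111001001 → 0, fb=0
18: 011101011101001110010010 → 0, fb=0
19: 111010111010011100100100 → 1, fb=0
20: 110101110100111001001000 → 1, fb=0
21: 101011101001110010010000 → 1, fb=1
22: 010111010011100100100001 → 0, fb=1
23: 101110100111001001000011 → 1, fb=0
24: 011101001110010010000110 → 0, fb=1
25: 111010011100100100001101 → 1, fb=0
26: 110100111001001000011010 → 1, fb=0
27: 101001110010010000110100 → 1, fb=0
28: 010011100100100001101000 → 0, fb=1
29: 100111001001000011010001 → 1, fb=0
30: 001110010010000110100010 → 0, fb=0
31: 011100100100001101000100 → 0, fb=1
32: 111001001000011010001001 → 1, fb=1
33: 110010010000110100010011 → 1, fb=0
34: 100100100001101000100110 → 1, fb=0
35: 001001000011010001001100 → 0, fb=0
36: 010010000110100010011000 → 0, fb=1
37: 100100001101000100110001 → 1, fb=0
38: 001000011010001001100010 → 0, fb=0
39: 010000110100010011000100 → 0, fb=1
40: 100001101000100110001001 → 1, fb=1
41: 000011010001001100010011 → 0, fb=1
42: 000110100010011000100111 → 0, fb=0
43: 001101000100110001001110 → 0, fb=0
44: 011010001001100010011100 → 0, fb=0
45: 110100010011000100111000 → 1, fb=0
46: 101000100110001001110000 → 1, fb=1
47: 010001001100010011100001 → 0, fb=1
48: 100010011000100111000011 → 1, fb=0
49: 000100110001001110000110 → 0, fb=1
50: 001001100010011100001101 → 0, fb=1
51: 010011000100111000011011 → 0, fb=0
52: 100110001001110000110110 → 1, fb=0
53: 001100010011100001101100 → 0, fb=0
54: 011000100111000011011000 → 0, fb=1
55: 110001001110000110110001 → 1, fb=0
56: 100010011100001101100010 → 1, fb=1
57: 000100111000011011000101 → 0, fb=0
58: 001001110000110110001010 → 0, fb=1
59: 010011100001101100010101 → 0, fb=0
60: 100111000011011000101010 → 1, fb=0
61: 001110000110110001010100 → 0, fb=1
62: 011100001101100010101001 → 0, fb=0
63: 111000011011000101010010 → 1, fb=1
64: 110000110110001010100101 → 1, fb=1
65: 100001101100010101001011 → 1, fb=1
66: 000011011000101010010111 → 0, fb=0
67: 000110110001010100101110 → 0, fb=0
68: 001101100010101001011100 → 0, fb=0
69: 011011000101010010111000 → 0, fb=1
70: 110110001010100101110001 → 1, fb=0
71: 101100010101001011100010 → 1, fb=1
72: 011000101010010111000101 → 0, fb=0
73: 110001010100101110001010 → 1, fb=0
74: 100010101001011100010100 → 1, fb=0
75: 000101010010111000101000 → 0, fb=1
76: 001010100101110001010001 → 0, fb=1
77: 010101001011100010100011 → 0, fb=1
78: 101010010111000101000111 → 1, fb=1
79: 010100101110001010001111 → 0, fb=1
80: 101001011100010100011111 → 1, fb=0
81: 010010111000101000111110 → 0, fb=0
82: 100101110001010001111100 → 1, fb=1
83: 001011100010100011111001 → 0, fb=0
84: 010111000101000111110010 → 0, fb=0
85: 101110001010001111100100 → 1, fb=0
86: 011100010100011111001000 → 0, fb=1
87: 111000101000111110010001 → 1, fb=0
88: 110001010001111100100010 → 1, fb=1
89: 100010100011111001000101 → 1, fb=1
90: 000101000111110010001011 → 0, fb=0
91: 001010001111100100010110 → 0, fb=1
92: 010100011111001000101101 → 0, fb=1
93: 101000111110010001011011 → 1, fb=1
94: 010001111100100010110111 → 0, fb=0
95: 100011111001000101101110 → 1, fb=1
96: 000111110010001011011101 → 0, fb=1
97: 001111100100010110111011 → 0, fb=0
98: 011111001000101101110110 → 0, fb=1
99: 111110010001011011101101 → 1, fb=0
100: 111100100010110111011010 → 1, fb=0
101: 111001000101101110110100 → 1, fb=0
102: 110010001011011101101000 → 1, fb=0
103: 100100010110111011010000 → 1, fb=1
104: 001000101101110110100001 → 0, fb=1
105: 010001011011101101000011 → 0, fb=1
106: 100010110111011010000111 → 1, fb=1
107: 000101101110110100001111 → 0, fb=1
108: 001011011101101000011111 → 0, fb=1
109: 010110111011010000111111 → 0, fb=1
110: 101101110110100001111111 → 1, fb=0
111: 011011101101000011111110 → 0, fb=0
112: 110111011010000111111100 → 1, fb=1
113: 101110110100001111111001 → 1, fb=1
114: 011101101000011111110011 → 0, fb=1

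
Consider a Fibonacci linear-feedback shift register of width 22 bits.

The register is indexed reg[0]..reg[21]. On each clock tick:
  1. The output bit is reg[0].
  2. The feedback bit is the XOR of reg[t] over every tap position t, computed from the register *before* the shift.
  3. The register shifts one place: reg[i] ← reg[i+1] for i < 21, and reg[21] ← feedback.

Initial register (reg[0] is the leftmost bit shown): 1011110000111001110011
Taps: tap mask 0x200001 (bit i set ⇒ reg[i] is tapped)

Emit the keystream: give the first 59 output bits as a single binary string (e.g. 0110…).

10111100001110011100110010100000101110100010001100000011010

tick  register→output (feedback)
  0  1011110000111001110011→1 (0)
  1  0111100001110011100110→0 (0)
  2  1111000011100111001100→1 (1)
  3  1110000111001110011001→1 (0)
  4  1100001110011100110010→1 (1)
  5  1000011100111001100101→1 (0)
  6  0000111001110011001010→0 (0)
  7  0001110011100110010100→0 (0)
  8  0011100111001100101000→0 (0)
  9  0111001110011001010000→0 (0)
 10  1110011100110010100000→1 (1)
 11  1100111001100101000001→1 (0)
 12  1001110011001010000010→1 (1)
 13  0011100110010100000101→0 (1)
 14  0111001100101000001011→0 (1)
 15  1110011001010000010111→1 (0)
 16  1100110010100000101110→1 (1)
 17  1001100101000001011101→1 (0)
 18  0011001010000010111010→0 (0)
 19  0110010100000101110100→0 (0)
 20  1100101000001011101000→1 (1)
 21  1001010000010111010001→1 (0)
 22  0010100000101110100010→0 (0)
 23  0101000001011101000100→0 (0)
 24  1010000010111010001000→1 (1)
 25  0100000101110100010001→0 (1)
 26  1000001011101000100011→1 (0)
 27  0000010111010001000110→0 (0)
 28  0000101110100010001100→0 (0)
 29  0001011101000100011000→0 (0)
 30  0010111010001000110000→0 (0)
 31  0101110100010001100000→0 (0)
 32  1011101000100011000000→1 (1)
 33  0111010001000110000001→0 (1)
 34  1110100010001100000011→1 (0)
 35  1101000100011000000110→1 (1)
 36  1010001000110000001101→1 (0)
 37  0100010001100000011010→0 (0)
 38  1000100011000000110100→1 (1)
 39  0001000110000001101001→0 (1)
 40  0010001100000011010011→0 (1)
 41  0100011000000110100111→0 (1)
 42  1000110000001101001111→1 (0)
 43  0001100000011010011110→0 (0)
 44  0011000000110100111100→0 (0)
 45  0110000001101001111000→0 (0)
 46  1100000011010011110000→1 (1)
 47  1000000110100111100001→1 (0)
 48  0000001101001111000010→0 (0)
 49  0000011010011110000100→0 (0)
 50  0000110100111100001000→0 (0)
 51  0001101001111000010000→0 (0)
 52  0011010011110000100000→0 (0)
 53  0110100111100001000000→0 (0)
 54  1101001111000010000000→1 (1)
 55  1010011110000100000001→1 (0)
 56  0100111100001000000010→0 (0)
 57  1001111000010000000100→1 (1)
 58  0011110000100000001001→0 (1)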